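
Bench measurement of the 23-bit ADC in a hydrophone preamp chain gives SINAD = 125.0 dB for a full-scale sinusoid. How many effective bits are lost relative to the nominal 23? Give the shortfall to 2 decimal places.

Effective bits = (125.0 − 1.76)/6.02 = 20.4718.
Lost resolution: 23 − 20.4718 = 2.5282 bits.

2.53 bits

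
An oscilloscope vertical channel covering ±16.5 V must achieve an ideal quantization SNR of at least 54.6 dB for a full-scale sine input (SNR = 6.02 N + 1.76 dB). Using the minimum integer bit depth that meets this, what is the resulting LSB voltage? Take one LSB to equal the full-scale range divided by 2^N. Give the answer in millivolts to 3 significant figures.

64.5 mV

Span: 16.5 V − (-16.5 V) = 33 V.
Required N = ⌈(54.6 − 1.76)/6.02⌉ = ⌈8.777⌉ = 9.
One LSB is 33 V / 512 = 64.5 mV.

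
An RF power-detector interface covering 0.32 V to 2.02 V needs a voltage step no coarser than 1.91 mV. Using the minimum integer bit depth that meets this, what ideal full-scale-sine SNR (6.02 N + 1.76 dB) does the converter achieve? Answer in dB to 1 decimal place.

62.0 dB

Span: 2.02 V − (0.32 V) = 1.7 V.
Levels needed ≥ 1.7/1.91 mV = 890.1. 2^10 = 1024 suffices, so N_min = 10.
Ideal SNR at N = 10: 6.02·10 + 1.76 = 62.0 dB.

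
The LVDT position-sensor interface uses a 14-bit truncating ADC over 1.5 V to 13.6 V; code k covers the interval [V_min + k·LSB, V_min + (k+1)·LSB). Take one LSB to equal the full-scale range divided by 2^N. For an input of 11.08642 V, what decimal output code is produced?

12980

Span: 13.6 V − (1.5 V) = 12.1 V. LSB = 12.1 V / 2^14 ≈ 0.7385 mV.
V_in − V_min = 11.08642 − (1.5) = 9.58642 V.
Divide by LSB: 9.58642 × 16384/12.1 = 12980.4880.
Truncating gives code 12980.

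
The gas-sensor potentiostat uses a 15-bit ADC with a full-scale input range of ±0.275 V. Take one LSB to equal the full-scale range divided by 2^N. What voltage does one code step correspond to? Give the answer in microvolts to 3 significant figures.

16.8 µV

Full-scale range = 0.275 V − (-0.275 V) = 0.55 V.
There are 2^15 = 32768 steps.
Step size = 0.55/32768 V = 16.8 µV.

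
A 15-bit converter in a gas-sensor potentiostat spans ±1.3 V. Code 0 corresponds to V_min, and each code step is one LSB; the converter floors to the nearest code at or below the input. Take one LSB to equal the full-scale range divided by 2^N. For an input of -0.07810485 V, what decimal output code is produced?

15399

Range = 1.3 − (-1.3) = 2.6 V. LSB = 2.6 V / 2^15 ≈ 79.35 µV.
(V_in − V_min) × 2^15/range = (-0.07810485 − (-1.3)) × 32768/2.6 = 15399.639.
Floor → code = 15399.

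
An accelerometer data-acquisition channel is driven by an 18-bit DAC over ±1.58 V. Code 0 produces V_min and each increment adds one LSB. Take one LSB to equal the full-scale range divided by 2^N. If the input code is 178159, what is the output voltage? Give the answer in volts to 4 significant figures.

The full-scale span is 1.58 − (-1.58) = 3.16 V. LSB = 3.16 V / 2^18.
V_out = V_min + code × LSB = -1.58 V + 178159 × 3.16 V / 262144
      = -1.58 + 2.14761 = 0.567608 V.

0.5676 V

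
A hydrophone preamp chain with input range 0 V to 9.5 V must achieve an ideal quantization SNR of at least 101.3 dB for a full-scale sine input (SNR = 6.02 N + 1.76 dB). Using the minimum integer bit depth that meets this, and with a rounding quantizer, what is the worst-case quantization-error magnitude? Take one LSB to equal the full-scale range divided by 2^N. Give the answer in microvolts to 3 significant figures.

36.2 µV

V_FS = 9.5 V.
N ≥ (101.3 − 1.76)/6.02 = 16.535 → N_min = 17.
LSB = 9.5 V ÷ 2^17 = 9.5/131072 V = 72.479 µV.
Max error for round-to-nearest is LSB/2 = 36.2 µV.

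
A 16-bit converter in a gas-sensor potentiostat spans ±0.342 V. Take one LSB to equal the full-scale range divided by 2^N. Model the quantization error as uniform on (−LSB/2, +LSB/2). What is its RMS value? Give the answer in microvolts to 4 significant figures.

Full-scale range = 0.342 V − (-0.342 V) = 0.684 V.
LSB = 0.684 V ÷ 2^16 = 0.684/65536 V = 10.4370 µV.
For a uniform distribution on [−LSB/2, +LSB/2], V_rms = LSB/√12 = 10.4370 µV/3.4641 = 3.013 µV.

3.013 µV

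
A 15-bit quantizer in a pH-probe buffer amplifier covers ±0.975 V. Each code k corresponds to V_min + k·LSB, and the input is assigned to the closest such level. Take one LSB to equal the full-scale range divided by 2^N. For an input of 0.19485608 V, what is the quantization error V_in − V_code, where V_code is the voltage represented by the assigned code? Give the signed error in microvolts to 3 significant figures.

+22.7 µV

Span: 0.975 V − (-0.975 V) = 1.95 V. LSB = 1.95 V / 2^15 ≈ 59.51 µV.
(0.19485608 − (-0.975)) / LSB = 1.16985608 × 32768/1.95 = 19658.3816. Nearest integer: k = 19658.
V_code = -0.975 + (19658/32768) × 1.95 = 0.19483337402 V.
Error = V_in − V_code = 0.19485608 − (0.19483337402) = +22.7 µV.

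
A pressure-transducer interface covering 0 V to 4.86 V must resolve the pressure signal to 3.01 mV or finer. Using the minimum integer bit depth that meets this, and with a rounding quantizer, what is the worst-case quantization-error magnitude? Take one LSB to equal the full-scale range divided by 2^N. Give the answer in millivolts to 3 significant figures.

1.19 mV

Range is 4.86 V.
Need 2^N ≥ 4.86 V / 3.01 mV = 1615 → N_min = 11.
LSB = 4.86 V ÷ 2^11 = 4.86/2048 V = 2.3730 mV.
|e|_max = LSB/2 = 1.19 mV.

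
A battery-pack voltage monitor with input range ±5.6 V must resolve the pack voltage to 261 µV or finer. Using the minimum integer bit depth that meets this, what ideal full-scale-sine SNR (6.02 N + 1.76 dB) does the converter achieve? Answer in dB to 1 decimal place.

Full-scale range = 5.6 V − (-5.6 V) = 11.2 V.
11.2 V / 261 µV = 42910. Since 2^15 = 32768 and 2^16 = 65536, N = 16.
6.02(16) + 1.76 = 98.08 dB.

98.1 dB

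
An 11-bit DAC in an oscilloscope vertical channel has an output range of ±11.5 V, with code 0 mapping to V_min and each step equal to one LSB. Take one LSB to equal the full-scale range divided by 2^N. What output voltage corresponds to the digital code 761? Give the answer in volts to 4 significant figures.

-2.954 V

Full-scale range = 11.5 V − (-11.5 V) = 23 V. LSB = 23 V / 2^11.
V_out = V_min + code × LSB = -11.5 V + 761 × 23 V / 2048
      = -11.5 + 8.54639 = -2.95361 V.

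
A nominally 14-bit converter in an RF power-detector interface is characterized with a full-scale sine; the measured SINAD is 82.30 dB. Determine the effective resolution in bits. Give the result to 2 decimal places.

13.38 bits

Inverting SNR = 6.02 N + 1.76: N_eff = (82.30 − 1.76)/6.02 = 13.3787.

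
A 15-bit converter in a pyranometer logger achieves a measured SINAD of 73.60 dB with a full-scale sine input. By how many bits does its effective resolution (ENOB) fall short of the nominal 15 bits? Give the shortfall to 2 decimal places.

3.07 bits

N_eff = (73.60 − 1.76)/6.02 = 11.9336 bits.
15 − 11.9336 = 3.07 bits below nominal.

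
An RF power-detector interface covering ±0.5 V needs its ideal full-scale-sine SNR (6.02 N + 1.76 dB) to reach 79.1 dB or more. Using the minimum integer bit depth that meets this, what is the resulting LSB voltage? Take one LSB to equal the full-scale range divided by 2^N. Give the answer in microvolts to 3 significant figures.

Span: 0.5 V − (-0.5 V) = 1 V.
Required N = ⌈(79.1 − 1.76)/6.02⌉ = ⌈12.847⌉ = 13.
LSB = 1 V ÷ 2^13 = 1/8192 V = 122 µV.

122 µV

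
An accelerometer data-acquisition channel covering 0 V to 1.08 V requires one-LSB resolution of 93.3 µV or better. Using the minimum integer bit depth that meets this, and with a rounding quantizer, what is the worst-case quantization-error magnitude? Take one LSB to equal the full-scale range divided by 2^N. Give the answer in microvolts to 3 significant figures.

33.0 µV

Full-scale range = 1.08 V.
Required number of levels: 1.08/93.3 µV = 11576; smallest N with 2^N ≥ that is 14.
One LSB is 1.08 V / 16384 = 65.918 µV.
Max error for round-to-nearest is LSB/2 = 33.0 µV.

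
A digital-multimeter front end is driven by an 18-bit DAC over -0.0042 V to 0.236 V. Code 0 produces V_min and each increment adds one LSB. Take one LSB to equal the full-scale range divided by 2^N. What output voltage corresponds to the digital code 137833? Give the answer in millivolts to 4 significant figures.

122.1 mV

Span: 0.236 V − (-0.0042 V) = 0.2402 V. LSB = 0.2402 V / 2^18.
V_out = V_min + code × LSB = -0.0042 V + 137833 × 0.2402 V / 262144
      = -0.0042 + 0.126295 = 0.122095 V.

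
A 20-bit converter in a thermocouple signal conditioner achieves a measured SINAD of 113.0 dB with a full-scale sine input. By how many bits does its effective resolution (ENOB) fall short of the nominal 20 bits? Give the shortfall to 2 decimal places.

1.52 bits

Effective bits = (113.0 − 1.76)/6.02 = 18.4784.
Shortfall = 20 − 18.4784 = 1.5216 bits.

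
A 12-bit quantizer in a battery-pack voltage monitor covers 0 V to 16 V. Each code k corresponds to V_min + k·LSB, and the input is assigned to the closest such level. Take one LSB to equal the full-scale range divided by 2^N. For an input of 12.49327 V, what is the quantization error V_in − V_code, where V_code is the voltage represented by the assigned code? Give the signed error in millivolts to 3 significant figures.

+1.08 mV

Range is 16 V. LSB = 16 V / 2^12 ≈ 3.906 mV.
(V_in − V_min)/LSB = (12.49327 − (0)) × 4096/16 = 3198.2771 → nearest code k = 3198.
V_code = V_min + k × range/2^12 = 0 + 3198 × 16/4096 = 12.49218750 V.
e = 12.49327 − (12.49218750) = +1.08 mV.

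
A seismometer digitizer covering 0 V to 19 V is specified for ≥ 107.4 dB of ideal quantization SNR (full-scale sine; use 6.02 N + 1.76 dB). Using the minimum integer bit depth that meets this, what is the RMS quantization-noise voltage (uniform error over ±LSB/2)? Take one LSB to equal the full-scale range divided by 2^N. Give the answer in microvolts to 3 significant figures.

Range is 19 V.
Solving 6.02 N ≥ 107.4 − 1.76: N ≥ 17.548. Round up → N = 18.
LSB = 19 V ÷ 2^18 = 19/262144 V = 72.479 µV.
V_rms = LSB/√12 = 20.9 µV.

20.9 µV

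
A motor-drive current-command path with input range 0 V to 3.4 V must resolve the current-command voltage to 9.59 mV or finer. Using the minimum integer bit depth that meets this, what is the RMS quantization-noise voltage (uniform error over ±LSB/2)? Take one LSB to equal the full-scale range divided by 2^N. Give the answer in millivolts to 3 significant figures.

Full-scale range = 3.4 V.
3.4 V / 9.59 mV = 354.5. Since 2^8 = 256 and 2^9 = 512, N = 9.
One LSB is 3.4 V / 512 = 6.6406 mV.
RMS noise = LSB/√12 = 1.92 mV.

1.92 mV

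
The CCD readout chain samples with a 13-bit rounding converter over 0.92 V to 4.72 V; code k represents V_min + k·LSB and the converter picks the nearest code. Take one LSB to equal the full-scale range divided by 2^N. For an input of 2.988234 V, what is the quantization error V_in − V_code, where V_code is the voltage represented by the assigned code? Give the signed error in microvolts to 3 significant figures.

Range = 4.72 − (0.92) = 3.8 V. LSB = 3.8 V / 2^13 ≈ 463.9 µV.
(2.988234 − (0.92)) / LSB = 2.068234 × 8192/3.8 = 4458.6771. Nearest integer: k = 4459.
V_code = V_min + k × range/2^13 = 0.92 + 4459 × 3.8/8192 = 2.988383789 V.
e = 2.988234 − (2.988383789) = −150 µV.

−150 µV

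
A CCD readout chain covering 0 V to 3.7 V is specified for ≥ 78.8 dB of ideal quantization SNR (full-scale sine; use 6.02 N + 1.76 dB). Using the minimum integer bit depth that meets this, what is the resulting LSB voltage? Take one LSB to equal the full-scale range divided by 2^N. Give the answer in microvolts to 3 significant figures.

452 µV

Span = 3.7 V.
Required N = ⌈(78.8 − 1.76)/6.02⌉ = ⌈12.797⌉ = 13.
LSB = 3.7 V ÷ 2^13 = 3.7/8192 V = 452 µV.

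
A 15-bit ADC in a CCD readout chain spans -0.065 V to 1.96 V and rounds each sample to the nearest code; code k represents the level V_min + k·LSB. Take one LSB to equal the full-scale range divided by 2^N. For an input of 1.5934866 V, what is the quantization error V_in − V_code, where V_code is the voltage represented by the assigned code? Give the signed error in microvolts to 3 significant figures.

Range = 1.96 − (-0.065) = 2.025 V. LSB = 2.025 V / 2^15 ≈ 61.80 µV.
Position in LSBs: (1.5934866 − (-0.065)) × 32768/2.025 = 26837.1797; rounding gives k = 26837.
Reconstructed level: -0.065 + 26837 × 2.025/32768 V = 1.5934754944 V.
Error = V_in − V_code = 1.5934866 − (1.5934754944) = +11.1 µV.

+11.1 µV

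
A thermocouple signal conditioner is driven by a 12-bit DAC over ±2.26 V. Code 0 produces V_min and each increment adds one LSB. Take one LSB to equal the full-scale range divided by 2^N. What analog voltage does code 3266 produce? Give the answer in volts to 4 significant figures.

Span: 2.26 V − (-2.26 V) = 4.52 V. LSB = 4.52 V / 2^12.
V_out = V_min + code × LSB = -2.26 V + 3266 × 4.52 V / 4096
      = -2.26 + 3.60408 = 1.34408 V.

1.344 V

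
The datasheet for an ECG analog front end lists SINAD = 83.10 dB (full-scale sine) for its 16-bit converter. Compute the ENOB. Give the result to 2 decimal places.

13.51 bits

ENOB = (SINAD − 1.76) / 6.02 = (83.10 − 1.76) / 6.02 = 81.34 / 6.02 = 13.5116.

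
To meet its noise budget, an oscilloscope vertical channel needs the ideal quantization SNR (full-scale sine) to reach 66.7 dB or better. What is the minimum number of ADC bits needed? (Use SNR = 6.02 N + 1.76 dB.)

11 bits

Solving 6.02 N ≥ 66.7 − 1.76: N ≥ 10.787. Round up → N = 11.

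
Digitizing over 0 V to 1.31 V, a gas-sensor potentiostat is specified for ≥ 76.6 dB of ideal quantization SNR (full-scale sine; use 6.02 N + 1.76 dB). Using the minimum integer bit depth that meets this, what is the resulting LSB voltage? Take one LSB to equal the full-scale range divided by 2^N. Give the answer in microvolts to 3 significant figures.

160 µV

Range is 1.31 V.
Required N = ⌈(76.6 − 1.76)/6.02⌉ = ⌈12.432⌉ = 13.
Step size = 1.31/8192 V = 160 µV.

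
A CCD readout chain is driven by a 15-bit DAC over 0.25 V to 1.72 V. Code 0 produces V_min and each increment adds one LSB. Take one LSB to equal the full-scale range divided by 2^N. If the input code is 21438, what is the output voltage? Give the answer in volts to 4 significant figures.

The full-scale span is 1.72 − (0.25) = 1.47 V. LSB = 1.47 V / 2^15.
V_out = 0.25 + 21438 × (1.47/32768) V
      = 0.25 V + 0.961727 V = 1.21173 V.

1.212 V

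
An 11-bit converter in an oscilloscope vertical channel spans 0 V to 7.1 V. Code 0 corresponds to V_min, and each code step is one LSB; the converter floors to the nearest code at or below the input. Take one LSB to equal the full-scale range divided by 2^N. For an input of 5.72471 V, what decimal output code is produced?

V_FS = 7.1 V. LSB = 7.1 V / 2^11 ≈ 3.467 mV.
(V_in − V_min) × 2^11/range = (5.72471 − (0)) × 2048/7.1 = 1651.297.
Floor → code = 1651.

1651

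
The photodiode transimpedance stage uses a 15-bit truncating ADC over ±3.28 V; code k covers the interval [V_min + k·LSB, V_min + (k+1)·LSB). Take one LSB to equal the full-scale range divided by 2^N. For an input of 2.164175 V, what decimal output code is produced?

27194

Full-scale range = 3.28 V − (-3.28 V) = 6.56 V. LSB = 6.56 V / 2^15 ≈ 200.2 µV.
V_in − V_min = 2.164175 − (-3.28) = 5.444175 V.
Divide by LSB: 5.444175 × 32768/6.56 = 27194.3180.
Truncating gives code 27194.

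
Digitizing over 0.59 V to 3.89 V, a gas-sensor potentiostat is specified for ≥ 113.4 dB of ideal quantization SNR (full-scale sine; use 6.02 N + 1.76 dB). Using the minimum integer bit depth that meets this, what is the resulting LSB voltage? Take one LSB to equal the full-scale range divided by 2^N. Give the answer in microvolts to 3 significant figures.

Span: 3.89 V − (0.59 V) = 3.3 V.
Solving 6.02 N ≥ 113.4 − 1.76: N ≥ 18.545. Round up → N = 19.
Step size = 3.3/524288 V = 6.29 µV.

6.29 µV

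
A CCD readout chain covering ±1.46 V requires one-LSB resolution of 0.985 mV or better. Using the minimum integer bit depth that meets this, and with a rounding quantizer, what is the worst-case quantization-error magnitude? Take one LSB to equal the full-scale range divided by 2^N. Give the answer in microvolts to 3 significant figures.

356 µV

The full-scale span is 1.46 − (-1.46) = 2.92 V.
Required number of levels: 2.92/0.985 mV = 2964.5; smallest N with 2^N ≥ that is 12.
One LSB is 2.92 V / 4096 = 0.71289 mV.
Half an LSB is 356 µV.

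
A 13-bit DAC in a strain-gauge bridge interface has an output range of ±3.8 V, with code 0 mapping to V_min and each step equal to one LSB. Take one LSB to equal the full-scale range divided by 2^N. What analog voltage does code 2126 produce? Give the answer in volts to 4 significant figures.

-1.828 V

Full-scale range = 3.8 V − (-3.8 V) = 7.6 V. LSB = 7.6 V / 2^13.
V_out = V_min + code × LSB = -3.8 V + 2126 × 7.6 V / 8192
      = -3.8 V + 1.97236 V = -1.82764 V.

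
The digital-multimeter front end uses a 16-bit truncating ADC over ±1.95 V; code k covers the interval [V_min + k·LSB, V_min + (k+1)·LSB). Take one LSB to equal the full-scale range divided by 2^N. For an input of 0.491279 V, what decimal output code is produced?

41023

Span: 1.95 V − (-1.95 V) = 3.9 V. LSB = 3.9 V / 2^16 ≈ 59.51 µV.
(V_in − V_min) × 2^16/range = (0.491279 − (-1.95)) × 65536/3.9 = 41023.503.
Floor → code = 41023.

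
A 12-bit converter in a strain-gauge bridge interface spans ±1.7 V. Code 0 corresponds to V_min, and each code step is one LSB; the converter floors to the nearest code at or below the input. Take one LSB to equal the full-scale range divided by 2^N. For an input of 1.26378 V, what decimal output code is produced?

Full-scale range = 1.7 V − (-1.7 V) = 3.4 V. LSB = 3.4 V / 2^12 ≈ 0.8301 mV.
V_in − V_min = 1.26378 − (-1.7) = 2.96378 V.
Divide by LSB: 2.96378 × 4096/3.4 = 3570.4832.
Truncating gives code 3570.

3570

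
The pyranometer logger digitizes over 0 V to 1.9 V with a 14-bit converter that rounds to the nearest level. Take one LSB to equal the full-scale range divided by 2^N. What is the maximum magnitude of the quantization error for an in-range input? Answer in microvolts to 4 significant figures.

57.98 µV

V_FS = 1.9 V.
One LSB is 1.9 V / 16384 = 115.967 µV.
|e|_max = LSB/2 = 57.98 µV.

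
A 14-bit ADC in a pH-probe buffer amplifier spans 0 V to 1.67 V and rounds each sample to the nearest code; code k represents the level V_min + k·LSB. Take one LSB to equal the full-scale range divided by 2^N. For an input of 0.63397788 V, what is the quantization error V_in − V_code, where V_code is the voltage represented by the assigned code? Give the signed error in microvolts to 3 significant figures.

−18.7 µV

Range is 1.67 V. LSB = 1.67 V / 2^14 ≈ 101.9 µV.
(V_in − V_min)/LSB = (0.63397788 − (0)) × 16384/1.67 = 6219.8165 → nearest code k = 6220.
V_code = 0 + (6220/16384) × 1.67 = 0.63399658203 V.
e = 0.63397788 − (0.63399658203) = −18.7 µV.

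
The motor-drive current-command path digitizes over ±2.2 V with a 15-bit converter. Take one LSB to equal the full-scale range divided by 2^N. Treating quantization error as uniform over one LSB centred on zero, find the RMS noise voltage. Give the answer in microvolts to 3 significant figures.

The full-scale span is 2.2 − (-2.2) = 4.4 V.
One LSB is 4.4 V / 32768 = 134.28 µV.
For a uniform distribution on [−LSB/2, +LSB/2], V_rms = LSB/√12 = 134.28 µV/3.4641 = 38.8 µV.

38.8 µV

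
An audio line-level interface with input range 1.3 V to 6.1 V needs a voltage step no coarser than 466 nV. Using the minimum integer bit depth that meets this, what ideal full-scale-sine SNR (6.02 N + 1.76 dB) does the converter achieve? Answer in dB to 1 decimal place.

Range = 6.1 − (1.3) = 4.8 V.
4.8 V / 466 nV = 1.030e7. Since 2^23 = 8388608 and 2^24 = 16777216, N = 24.
6.02(24) + 1.76 = 146.24 dB.

146.2 dB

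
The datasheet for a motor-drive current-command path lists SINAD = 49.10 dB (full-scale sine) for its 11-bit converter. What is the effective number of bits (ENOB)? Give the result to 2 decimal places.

7.86 bits

Inverting SNR = 6.02 N + 1.76: N_eff = (49.10 − 1.76)/6.02 = 7.8638.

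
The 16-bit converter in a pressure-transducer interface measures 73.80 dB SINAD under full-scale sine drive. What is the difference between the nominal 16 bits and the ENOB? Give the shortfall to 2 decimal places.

4.03 bits

N_eff = (73.80 − 1.76)/6.02 = 11.9668 bits.
16 − 11.9668 = 4.03 bits below nominal.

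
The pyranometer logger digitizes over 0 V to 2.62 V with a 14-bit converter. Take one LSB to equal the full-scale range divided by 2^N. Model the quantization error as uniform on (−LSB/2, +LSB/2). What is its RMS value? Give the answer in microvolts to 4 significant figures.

46.16 µV

Full-scale range = 2.62 V.
Step size = 2.62/16384 V = 159.912 µV.
RMS of a uniform error over width LSB is LSB/√12 = 46.16 µV.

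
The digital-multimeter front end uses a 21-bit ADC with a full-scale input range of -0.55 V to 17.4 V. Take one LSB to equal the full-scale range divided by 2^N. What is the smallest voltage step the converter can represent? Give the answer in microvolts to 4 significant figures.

Full-scale range = 17.4 V − (-0.55 V) = 17.95 V.
2^21 = 2097152 levels.
Step size = 17.95/2097152 V = 8.559 µV.

8.559 µV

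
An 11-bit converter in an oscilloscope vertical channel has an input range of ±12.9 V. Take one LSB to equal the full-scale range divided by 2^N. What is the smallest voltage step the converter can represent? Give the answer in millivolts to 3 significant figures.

Range = 12.9 − (-12.9) = 25.8 V.
There are 2^11 = 2048 steps.
LSB = 25.8 V ÷ 2^11 = 25.8/2048 V = 12.6 mV.

12.6 mV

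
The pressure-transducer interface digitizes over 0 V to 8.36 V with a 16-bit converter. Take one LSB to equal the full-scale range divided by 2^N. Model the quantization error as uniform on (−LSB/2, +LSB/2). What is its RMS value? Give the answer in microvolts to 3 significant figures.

36.8 µV

Full-scale range = 8.36 V.
One LSB is 8.36 V / 65536 = 127.56 µV.
V_rms = LSB/√12 = 127.56 µV / √12 = 36.8 µV.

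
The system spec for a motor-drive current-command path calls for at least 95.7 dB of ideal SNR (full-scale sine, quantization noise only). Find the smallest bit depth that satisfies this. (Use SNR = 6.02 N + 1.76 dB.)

Required N = ⌈(95.7 − 1.76)/6.02⌉ = ⌈15.605⌉ = 16.

16 bits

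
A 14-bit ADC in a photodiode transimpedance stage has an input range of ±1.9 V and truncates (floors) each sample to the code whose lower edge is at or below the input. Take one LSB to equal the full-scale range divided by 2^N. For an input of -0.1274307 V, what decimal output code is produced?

Span: 1.9 V − (-1.9 V) = 3.8 V. LSB = 3.8 V / 2^14 ≈ 231.9 µV.
code = ⌊(V_in − V_min)/LSB⌋ = ⌊(V_in − V_min) × 2^14 / range⌋
     = ⌊(-0.1274307 − (-1.9)) × 16384 / 3.8⌋ = ⌊1.7725693 × 16384/3.8⌋
     = ⌊7642.572⌋ = 7642.

7642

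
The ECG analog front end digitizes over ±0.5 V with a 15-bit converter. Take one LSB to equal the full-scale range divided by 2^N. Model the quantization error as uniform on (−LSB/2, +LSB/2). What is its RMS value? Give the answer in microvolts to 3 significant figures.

The full-scale span is 0.5 − (-0.5) = 1 V.
Step size = 1/32768 V = 30.518 µV.
RMS of a uniform error over width LSB is LSB/√12 = 8.81 µV.

8.81 µV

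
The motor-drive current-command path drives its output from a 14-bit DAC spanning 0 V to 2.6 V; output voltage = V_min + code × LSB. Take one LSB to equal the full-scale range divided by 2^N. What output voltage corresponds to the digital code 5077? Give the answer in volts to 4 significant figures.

Full-scale range = 2.6 V. LSB = 2.6 V / 2^14.
V_out = V_min + code × LSB = 0 V + 5077 × 2.6 V / 16384
      = 0 + 0.805676 = 0.805676 V.

0.8057 V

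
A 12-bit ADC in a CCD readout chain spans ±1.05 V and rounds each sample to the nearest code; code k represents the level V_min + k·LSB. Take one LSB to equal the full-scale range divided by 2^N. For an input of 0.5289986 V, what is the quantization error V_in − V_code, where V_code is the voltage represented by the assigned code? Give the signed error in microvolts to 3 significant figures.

−103 µV

The full-scale span is 1.05 − (-1.05) = 2.1 V. LSB = 2.1 V / 2^12 ≈ 0.5127 mV.
(0.5289986 − (-1.05)) / LSB = 1.5789986 × 4096/2.1 = 3079.7992. Nearest integer: k = 3080.
Reconstructed level: -1.05 + 3080 × 2.1/4096 V = 0.5291015625 V.
V_in − V_code = 0.5289986 − (0.5291015625) = −103 µV.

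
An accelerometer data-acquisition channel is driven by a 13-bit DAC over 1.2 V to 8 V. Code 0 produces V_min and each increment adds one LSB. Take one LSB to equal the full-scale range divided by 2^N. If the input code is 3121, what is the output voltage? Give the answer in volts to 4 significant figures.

3.791 V

The full-scale span is 8 − (1.2) = 6.8 V. LSB = 6.8 V / 2^13.
V_out = V_min + code × LSB = 1.2 V + 3121 × 6.8 V / 8192
      = 1.2 + 2.59067 = 3.79067 V.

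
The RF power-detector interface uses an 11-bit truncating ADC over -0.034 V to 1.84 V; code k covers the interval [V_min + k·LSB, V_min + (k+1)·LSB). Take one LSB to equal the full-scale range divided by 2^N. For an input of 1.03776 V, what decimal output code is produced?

1171

Full-scale range = 1.84 V − (-0.034 V) = 1.874 V. LSB = 1.874 V / 2^11 ≈ 0.9150 mV.
code = ⌊(V_in − V_min)/LSB⌋ = ⌊(V_in − V_min) × 2^11 / range⌋
     = ⌊(1.03776 − (-0.034)) × 2048 / 1.874⌋ = ⌊1.07176 × 2048/1.874⌋
     = ⌊1171.272⌋ = 1171.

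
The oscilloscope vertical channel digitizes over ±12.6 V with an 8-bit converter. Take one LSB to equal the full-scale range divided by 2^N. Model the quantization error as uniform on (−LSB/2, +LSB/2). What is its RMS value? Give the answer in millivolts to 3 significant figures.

28.4 mV

Span: 12.6 V − (-12.6 V) = 25.2 V.
LSB = 25.2 V ÷ 2^8 = 25.2/256 V = 98.438 mV.
V_rms = LSB/√12 = 98.438 mV / √12 = 28.4 mV.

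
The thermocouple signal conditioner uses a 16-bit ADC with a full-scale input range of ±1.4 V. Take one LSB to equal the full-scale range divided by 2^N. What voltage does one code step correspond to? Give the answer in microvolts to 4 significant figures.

42.72 µV

The full-scale span is 1.4 − (-1.4) = 2.8 V.
Number of codes = 2^16 = 65536.
Step size = 2.8/65536 V = 42.72 µV.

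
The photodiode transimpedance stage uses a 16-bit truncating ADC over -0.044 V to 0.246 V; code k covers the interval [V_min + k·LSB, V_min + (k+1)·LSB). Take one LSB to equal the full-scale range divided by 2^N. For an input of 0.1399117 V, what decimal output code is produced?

Span: 0.246 V − (-0.044 V) = 0.29 V. LSB = 0.29 V / 2^16 ≈ 4.425 µV.
(V_in − V_min) × 2^16/range = (0.1399117 − (-0.044)) × 65536/0.29 = 41561.507.
Floor → code = 41561.

41561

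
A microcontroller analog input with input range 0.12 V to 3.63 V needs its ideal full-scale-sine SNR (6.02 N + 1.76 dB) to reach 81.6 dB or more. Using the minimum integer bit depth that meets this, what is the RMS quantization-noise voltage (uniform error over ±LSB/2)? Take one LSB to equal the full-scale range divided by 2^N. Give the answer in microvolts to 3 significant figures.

61.8 µV

Full-scale range = 3.63 V − (0.12 V) = 3.51 V.
N ≥ (81.6 − 1.76)/6.02 = 13.262 → N_min = 14.
LSB = 3.51 V ÷ 2^14 = 3.51/16384 V = 214.23 µV.
σ_q = LSB/√12 = 214.23 µV/3.4641 = 61.8 µV.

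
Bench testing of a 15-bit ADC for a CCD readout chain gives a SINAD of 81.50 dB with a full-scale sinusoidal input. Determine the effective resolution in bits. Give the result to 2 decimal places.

13.25 bits

(81.50 − 1.76) / 6.02 = 79.74/6.02 = 13.2458 effective bits.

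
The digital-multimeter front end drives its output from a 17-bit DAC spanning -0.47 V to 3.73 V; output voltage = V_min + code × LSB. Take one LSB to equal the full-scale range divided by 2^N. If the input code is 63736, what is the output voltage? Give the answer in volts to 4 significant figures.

1.572 V

Full-scale range = 3.73 V − (-0.47 V) = 4.2 V. LSB = 4.2 V / 2^17.
V_out = -0.47 + 63736 × (4.2/131072) V
      = -0.47 V + 2.04232 V = 1.57232 V.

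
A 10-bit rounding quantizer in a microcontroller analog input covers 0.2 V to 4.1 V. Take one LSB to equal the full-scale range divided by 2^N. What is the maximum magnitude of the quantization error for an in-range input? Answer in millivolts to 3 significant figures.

Span: 4.1 V − (0.2 V) = 3.9 V.
LSB = 3.9 V / 2^10 = 3.8086 mV.
Worst-case error for round-to-nearest is half an LSB: 1.90 mV.

1.90 mV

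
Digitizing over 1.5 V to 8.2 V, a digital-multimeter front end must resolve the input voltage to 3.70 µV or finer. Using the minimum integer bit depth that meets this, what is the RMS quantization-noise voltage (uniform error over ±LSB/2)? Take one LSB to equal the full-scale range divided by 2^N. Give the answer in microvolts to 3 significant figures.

Span: 8.2 V − (1.5 V) = 6.7 V.
Need 2^N ≥ 6.7 V / 3.70 µV = 1.811e6 → N_min = 21.
LSB = 6.7 V ÷ 2^21 = 6.7/2097152 V = 3.1948 µV.
σ_q = LSB/√12 = 3.1948 µV/3.4641 = 0.922 µV.

0.922 µV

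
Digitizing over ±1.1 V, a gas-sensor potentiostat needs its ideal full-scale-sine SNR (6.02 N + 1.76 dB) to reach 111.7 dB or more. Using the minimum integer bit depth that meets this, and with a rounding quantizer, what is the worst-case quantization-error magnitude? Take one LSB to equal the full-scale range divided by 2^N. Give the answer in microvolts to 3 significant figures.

2.10 µV

Full-scale range = 1.1 V − (-1.1 V) = 2.2 V.
Required N = ⌈(111.7 − 1.76)/6.02⌉ = ⌈18.262⌉ = 19.
LSB = 2.2 V ÷ 2^19 = 2.2/524288 V = 4.1962 µV.
Half an LSB is 2.10 µV.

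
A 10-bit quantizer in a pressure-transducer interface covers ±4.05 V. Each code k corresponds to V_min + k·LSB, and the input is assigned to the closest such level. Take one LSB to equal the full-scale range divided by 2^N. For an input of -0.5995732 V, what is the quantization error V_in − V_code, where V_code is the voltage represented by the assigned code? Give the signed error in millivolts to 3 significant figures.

Full-scale range = 4.05 V − (-4.05 V) = 8.1 V. LSB = 8.1 V / 2^10 ≈ 7.910 mV.
(V_in − V_min)/LSB = (-0.5995732 − (-4.05)) × 1024/8.1 = 436.2021 → nearest code k = 436.
V_code = V_min + k × range/2^10 = -4.05 + 436 × 8.1/1024 = -0.6011718750 V.
e = -0.5995732 − (-0.6011718750) = +1.60 mV.

+1.60 mV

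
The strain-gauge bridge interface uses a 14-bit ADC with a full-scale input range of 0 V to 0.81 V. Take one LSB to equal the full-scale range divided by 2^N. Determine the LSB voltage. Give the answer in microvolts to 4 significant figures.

Range is 0.81 V.
2^14 = 16384 levels.
LSB = 0.81 V / 2^14 = 49.44 µV.

49.44 µV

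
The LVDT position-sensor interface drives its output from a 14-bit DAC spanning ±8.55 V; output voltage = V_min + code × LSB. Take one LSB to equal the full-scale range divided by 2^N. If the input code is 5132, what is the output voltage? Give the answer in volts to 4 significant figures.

Range = 8.55 − (-8.55) = 17.1 V. LSB = 17.1 V / 2^14.
V_out = V_min + code × LSB = -8.55 V + 5132 × 17.1 V / 16384
      = -8.55 + 5.35627 = -3.19373 V.

-3.194 V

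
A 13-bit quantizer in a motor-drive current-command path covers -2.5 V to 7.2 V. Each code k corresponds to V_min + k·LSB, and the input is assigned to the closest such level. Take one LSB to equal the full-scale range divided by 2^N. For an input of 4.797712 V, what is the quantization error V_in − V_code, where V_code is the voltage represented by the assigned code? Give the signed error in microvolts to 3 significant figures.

The full-scale span is 7.2 − (-2.5) = 9.7 V. LSB = 9.7 V / 2^13 ≈ 1.184 mV.
(4.797712 − (-2.5)) / LSB = 7.297712 × 8192/9.7 = 6163.1811. Nearest integer: k = 6163.
V_code = -2.5 + (6163/8192) × 9.7 = 4.797497559 V.
Error = V_in − V_code = 4.797712 − (4.797497559) = +214 µV.

+214 µV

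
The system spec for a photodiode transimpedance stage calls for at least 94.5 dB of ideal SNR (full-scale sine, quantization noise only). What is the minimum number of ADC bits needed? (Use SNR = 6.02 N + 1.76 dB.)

16 bits

Solving 6.02 N ≥ 94.5 − 1.76: N ≥ 15.405. Round up → N = 16.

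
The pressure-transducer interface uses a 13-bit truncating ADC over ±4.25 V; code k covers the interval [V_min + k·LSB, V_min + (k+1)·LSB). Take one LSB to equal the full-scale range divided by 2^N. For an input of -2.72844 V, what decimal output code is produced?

Span: 4.25 V − (-4.25 V) = 8.5 V. LSB = 8.5 V / 2^13 ≈ 1.038 mV.
V_in − V_min = -2.72844 − (-4.25) = 1.52156 V.
Divide by LSB: 1.52156 × 8192/8.5 = 1466.4258.
Truncating gives code 1466.

1466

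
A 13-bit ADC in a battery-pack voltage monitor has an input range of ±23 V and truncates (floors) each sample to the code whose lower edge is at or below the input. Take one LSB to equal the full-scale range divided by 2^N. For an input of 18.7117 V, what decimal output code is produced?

7428

Span: 23 V − (-23 V) = 46 V. LSB = 46 V / 2^13 ≈ 5.615 mV.
V_in − V_min = 18.7117 − (-23) = 41.7117 V.
Divide by LSB: 41.7117 × 8192/46 = 7428.3097.
Truncating gives code 7428.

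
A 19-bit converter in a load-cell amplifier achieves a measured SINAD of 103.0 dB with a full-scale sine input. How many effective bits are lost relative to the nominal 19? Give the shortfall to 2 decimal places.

N_eff = (103.0 − 1.76)/6.02 = 16.8173 bits.
Shortfall = 19 − 16.8173 = 2.1827 bits.

2.18 bits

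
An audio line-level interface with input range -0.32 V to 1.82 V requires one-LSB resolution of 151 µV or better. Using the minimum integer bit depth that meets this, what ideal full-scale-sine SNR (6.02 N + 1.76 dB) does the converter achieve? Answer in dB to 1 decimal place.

Range = 1.82 − (-0.32) = 2.14 V.
2.14 V / 151 µV = 14170. Since 2^13 = 8192 and 2^14 = 16384, N = 14.
6.02(14) + 1.76 = 86.04 dB.

86.0 dB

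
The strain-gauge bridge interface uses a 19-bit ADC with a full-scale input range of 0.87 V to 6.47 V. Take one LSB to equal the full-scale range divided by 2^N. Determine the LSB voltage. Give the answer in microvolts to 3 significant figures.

Range = 6.47 − (0.87) = 5.6 V.
Number of codes = 2^19 = 524288.
One LSB is 5.6 V / 524288 = 10.7 µV.

10.7 µV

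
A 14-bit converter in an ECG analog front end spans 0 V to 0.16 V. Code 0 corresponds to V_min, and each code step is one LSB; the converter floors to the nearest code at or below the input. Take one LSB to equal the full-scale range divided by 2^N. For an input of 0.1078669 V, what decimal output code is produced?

11045

Full-scale range = 0.16 V. LSB = 0.16 V / 2^14 ≈ 9.766 µV.
V_in − V_min = 0.1078669 − (0) = 0.1078669 V.
Divide by LSB: 0.1078669 × 16384/0.16 = 11045.5706.
Truncating gives code 11045.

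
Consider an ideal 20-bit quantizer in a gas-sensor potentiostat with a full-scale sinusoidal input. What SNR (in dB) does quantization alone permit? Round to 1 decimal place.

122.2 dB

For an ideal N-bit converter with full-scale sine input, SNR = 6.02 N + 1.76 dB. SNR = 6.02 × 20 + 1.76 = 120.40 + 1.76 = 122.16 dB.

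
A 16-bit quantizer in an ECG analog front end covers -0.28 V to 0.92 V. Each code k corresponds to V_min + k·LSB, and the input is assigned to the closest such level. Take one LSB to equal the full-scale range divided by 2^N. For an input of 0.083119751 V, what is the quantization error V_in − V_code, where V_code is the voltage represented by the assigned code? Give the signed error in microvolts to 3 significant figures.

+3.30 µV

Span: 0.92 V − (-0.28 V) = 1.2 V. LSB = 1.2 V / 2^16 ≈ 18.31 µV.
Position in LSBs: (0.083119751 − (-0.28)) × 65536/1.2 = 19831.1800; rounding gives k = 19831.
Reconstructed level: -0.28 + 19831 × 1.2/65536 V = 0.083116455078 V.
Error = V_in − V_code = 0.083119751 − (0.083116455078) = +3.30 µV.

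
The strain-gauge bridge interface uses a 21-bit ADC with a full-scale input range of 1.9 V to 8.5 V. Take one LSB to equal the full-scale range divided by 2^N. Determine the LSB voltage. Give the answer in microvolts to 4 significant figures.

3.147 µV

Range = 8.5 − (1.9) = 6.6 V.
There are 2^21 = 2097152 steps.
LSB = 6.6 V / 2^21 = 3.147 µV.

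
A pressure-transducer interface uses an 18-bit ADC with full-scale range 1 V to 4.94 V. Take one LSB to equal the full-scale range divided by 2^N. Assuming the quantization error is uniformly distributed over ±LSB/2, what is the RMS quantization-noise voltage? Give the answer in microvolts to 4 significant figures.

Full-scale range = 4.94 V − (1 V) = 3.94 V.
LSB = 3.94 V ÷ 2^18 = 3.94/262144 V = 15.0299 µV.
V_rms = LSB/√12 = 15.0299 µV / √12 = 4.339 µV.

4.339 µV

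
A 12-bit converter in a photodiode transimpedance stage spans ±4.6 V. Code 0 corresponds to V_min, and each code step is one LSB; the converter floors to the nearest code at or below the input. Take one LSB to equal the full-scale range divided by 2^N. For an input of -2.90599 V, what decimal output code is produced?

Span: 4.6 V − (-4.6 V) = 9.2 V. LSB = 9.2 V / 2^12 ≈ 2.246 mV.
(V_in − V_min) × 2^12/range = (-2.90599 − (-4.6)) × 4096/9.2 = 754.203.
Floor → code = 754.

754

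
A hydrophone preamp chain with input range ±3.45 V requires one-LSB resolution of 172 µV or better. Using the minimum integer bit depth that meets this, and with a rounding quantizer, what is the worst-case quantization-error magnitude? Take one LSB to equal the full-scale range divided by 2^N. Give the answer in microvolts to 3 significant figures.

52.6 µV

Range = 3.45 − (-3.45) = 6.9 V.
6.9 V / 172 µV = 40120. Since 2^15 = 32768 and 2^16 = 65536, N = 16.
LSB = 6.9 V ÷ 2^16 = 6.9/65536 V = 105.29 µV.
Half an LSB is 52.6 µV.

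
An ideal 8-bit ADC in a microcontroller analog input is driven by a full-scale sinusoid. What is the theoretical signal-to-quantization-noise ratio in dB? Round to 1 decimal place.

6.02(8) + 1.76 = 48.16 + 1.76 = 49.92 dB.

49.9 dB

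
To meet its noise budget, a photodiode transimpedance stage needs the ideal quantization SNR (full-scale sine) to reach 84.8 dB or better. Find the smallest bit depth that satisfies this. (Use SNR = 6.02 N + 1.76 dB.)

Solving 6.02 N ≥ 84.8 − 1.76: N ≥ 13.794. Round up → N = 14.

14 bits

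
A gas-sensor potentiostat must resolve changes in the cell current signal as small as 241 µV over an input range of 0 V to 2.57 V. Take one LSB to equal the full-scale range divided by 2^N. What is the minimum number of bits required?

V_FS = 2.57 V.
Required number of levels: 2.57/241 µV = 10664; smallest N with 2^N ≥ that is 14.

14 bits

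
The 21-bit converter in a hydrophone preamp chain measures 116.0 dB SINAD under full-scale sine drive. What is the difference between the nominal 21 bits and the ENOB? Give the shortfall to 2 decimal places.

2.02 bits

ENOB = (SINAD − 1.76)/6.02 = (116.0 − 1.76)/6.02 = 18.9767 bits.
Shortfall = 21 − 18.9767 = 2.0233 bits.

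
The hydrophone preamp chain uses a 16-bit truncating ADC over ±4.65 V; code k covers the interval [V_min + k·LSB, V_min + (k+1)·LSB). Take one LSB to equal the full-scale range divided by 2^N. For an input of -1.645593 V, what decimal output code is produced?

Full-scale range = 4.65 V − (-4.65 V) = 9.3 V. LSB = 9.3 V / 2^16 ≈ 141.9 µV.
(V_in − V_min) × 2^16/range = (-1.645593 − (-4.65)) × 65536/9.3 = 21171.701.
Floor → code = 21171.

21171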